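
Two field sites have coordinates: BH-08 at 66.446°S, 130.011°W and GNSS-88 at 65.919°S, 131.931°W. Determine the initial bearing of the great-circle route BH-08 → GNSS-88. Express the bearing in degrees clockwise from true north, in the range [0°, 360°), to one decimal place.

Δλ = -1.9200°
y = sin Δλ · cos φ₂ = -0.013671
x = cos φ₁ sin φ₂ − sin φ₁ cos φ₂ cos Δλ = 0.008988
θ = atan2(y, x) = -56.6770° → 303.3230° (mod 360°)

303.3°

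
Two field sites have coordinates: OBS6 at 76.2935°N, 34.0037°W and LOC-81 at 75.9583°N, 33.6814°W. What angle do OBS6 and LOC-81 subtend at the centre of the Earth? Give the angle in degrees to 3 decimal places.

Δφ = -0.3352°,  Δλ = 0.3223°
a = sin²(Δφ/2) + cos φ₁ cos φ₂ sin²(Δλ/2) = 0.000009
c = 2·arcsin(√a) = 0.006004 rad = 0.3440°

0.344°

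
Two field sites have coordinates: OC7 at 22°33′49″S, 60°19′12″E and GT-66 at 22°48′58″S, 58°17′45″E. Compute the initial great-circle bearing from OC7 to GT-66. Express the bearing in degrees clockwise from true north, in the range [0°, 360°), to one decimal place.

261.9°

OC7: φ = -22.56361°, λ = +60.32000°
GT-66: φ = -22.81611°, λ = +58.29583°
Δλ = -2.0242°
y = sin Δλ · cos φ₂ = -0.032557
x = cos φ₁ sin φ₂ − sin φ₁ cos φ₂ cos Δλ = -0.004628
θ = atan2(y, x) = -98.0897° → 261.9103° (mod 360°)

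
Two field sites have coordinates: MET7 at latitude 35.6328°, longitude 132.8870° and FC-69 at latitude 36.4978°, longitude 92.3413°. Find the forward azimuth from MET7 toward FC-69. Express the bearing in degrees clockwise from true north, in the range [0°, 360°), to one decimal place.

283.7°

Δλ = -40.5457°
y = sin Δλ · cos φ₂ = -0.522565
x = cos φ₁ sin φ₂ − sin φ₁ cos φ₂ cos Δλ = 0.127549
θ = atan2(y, x) = -76.2834° → 283.7166° (mod 360°)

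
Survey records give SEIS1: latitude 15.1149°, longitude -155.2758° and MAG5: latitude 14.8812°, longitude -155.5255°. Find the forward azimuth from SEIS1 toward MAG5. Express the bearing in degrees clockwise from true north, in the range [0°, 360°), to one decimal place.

225.9°

Δλ = -0.2497°
y = sin Δλ · cos φ₂ = -0.004212
x = cos φ₁ sin φ₂ − sin φ₁ cos φ₂ cos Δλ = -0.004076
θ = atan2(y, x) = -134.0636° → 225.9364° (mod 360°)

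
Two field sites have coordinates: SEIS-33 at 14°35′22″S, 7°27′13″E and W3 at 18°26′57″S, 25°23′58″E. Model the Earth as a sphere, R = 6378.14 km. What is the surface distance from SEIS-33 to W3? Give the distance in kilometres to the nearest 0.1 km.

1961.8 km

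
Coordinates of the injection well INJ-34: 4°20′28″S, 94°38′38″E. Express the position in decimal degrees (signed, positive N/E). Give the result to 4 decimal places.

lat: 4.3411° S → -4.3411°
lon: 94.6439° E → +94.6439°

-4.3411°, +94.6439°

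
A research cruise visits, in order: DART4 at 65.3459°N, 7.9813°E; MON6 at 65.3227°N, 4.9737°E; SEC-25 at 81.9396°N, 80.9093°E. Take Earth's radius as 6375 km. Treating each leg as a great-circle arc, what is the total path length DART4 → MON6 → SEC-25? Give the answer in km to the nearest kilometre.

2804 km

DART4→MON6: c = 0.021908 rad, d = 139.66 km
MON6→SEC-25: c = 0.417950 rad, d = 2664.43 km
Total = 139.66 + 2664.43 = 2804.09 km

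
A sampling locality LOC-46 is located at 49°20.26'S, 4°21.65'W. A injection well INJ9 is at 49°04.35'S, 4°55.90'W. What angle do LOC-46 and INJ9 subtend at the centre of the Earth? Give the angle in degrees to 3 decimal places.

0.458°

LOC-46: φ = -49.33767°, λ = -4.36083°
INJ9: φ = -49.07250°, λ = -4.93167°
Δφ = 0.2652°,  Δλ = -0.5708°
a = sin²(Δφ/2) + cos φ₁ cos φ₂ sin²(Δλ/2) = 0.000016
c = 2·arcsin(√a) = 0.007987 rad = 0.4576°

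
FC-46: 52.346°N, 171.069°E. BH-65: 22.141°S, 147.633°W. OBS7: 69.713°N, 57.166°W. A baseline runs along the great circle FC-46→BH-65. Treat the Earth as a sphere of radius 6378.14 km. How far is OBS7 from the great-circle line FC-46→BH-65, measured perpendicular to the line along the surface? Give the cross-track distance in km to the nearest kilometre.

δ₁₃ = central angle FC-46→OBS7 = 0.925393 rad  (haversine)
θ₁₃ = bearing FC-46→OBS7 = 18.889°,  θ₁₂ = bearing FC-46→BH-65 = 141.955°
dₓₜ = R·arcsin(sin δ₁₃ · sin(θ₁₃ − θ₁₂)) = 6378.14·arcsin(0.79886·sin(-123.067°)) = -4678.354 km
|dₓₜ| = 4678.354 km

4678 km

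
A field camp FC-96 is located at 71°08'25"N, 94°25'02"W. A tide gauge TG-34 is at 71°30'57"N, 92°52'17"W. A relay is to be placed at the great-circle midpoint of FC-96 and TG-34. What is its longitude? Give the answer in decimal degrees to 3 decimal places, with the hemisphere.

93.652°W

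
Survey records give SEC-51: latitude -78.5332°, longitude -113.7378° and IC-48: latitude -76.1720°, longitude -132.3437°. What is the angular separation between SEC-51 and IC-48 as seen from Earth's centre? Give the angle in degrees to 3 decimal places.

Δφ = 2.3612°,  Δλ = -18.6059°
a = sin²(Δφ/2) + cos φ₁ cos φ₂ sin²(Δλ/2) = 0.001666
c = 2·arcsin(√a) = 0.081661 rad = 4.6788°

4.679°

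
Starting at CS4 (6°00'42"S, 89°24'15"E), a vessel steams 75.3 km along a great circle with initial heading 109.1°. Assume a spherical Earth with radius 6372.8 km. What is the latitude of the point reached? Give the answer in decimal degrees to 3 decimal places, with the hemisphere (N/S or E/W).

CS4: φ = -6.01167°, λ = +89.40417°
δ = d/R = 75.3/6372.8 = 0.011816 rad
φ₂ = arcsin(sin φ₁ cos δ + cos φ₁ sin δ cos θ)
   = arcsin(-0.10473·0.99993 + 0.99450·0.01182·-0.32722) = -6.23281°
λ₂ = λ₁ + atan2(sin θ sin δ cos φ₁, cos δ − sin φ₁ sin φ₂) = 90.04770°

6.233°S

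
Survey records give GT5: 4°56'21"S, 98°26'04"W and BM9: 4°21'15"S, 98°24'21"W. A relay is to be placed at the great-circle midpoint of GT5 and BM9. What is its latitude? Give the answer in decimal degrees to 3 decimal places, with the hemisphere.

4.647°S

GT5: φ = -4.93917°, λ = -98.43444°
BM9: φ = -4.35417°, λ = -98.40583°
Bx = cos φ₂ cos Δλ = 0.997114,  By = cos φ₂ sin Δλ = 0.000498
φₘ = atan2(sin φ₁ + sin φ₂, √((cos φ₁ + Bx)² + By²)) = -4.64667°
λₘ = λ₁ + atan2(By, cos φ₁ + Bx) = -98.42013°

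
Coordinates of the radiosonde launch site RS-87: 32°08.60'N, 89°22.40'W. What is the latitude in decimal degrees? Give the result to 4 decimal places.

32° + 8.60′/60 = 32 + 0.14333 = 32.1433°

32.1433°N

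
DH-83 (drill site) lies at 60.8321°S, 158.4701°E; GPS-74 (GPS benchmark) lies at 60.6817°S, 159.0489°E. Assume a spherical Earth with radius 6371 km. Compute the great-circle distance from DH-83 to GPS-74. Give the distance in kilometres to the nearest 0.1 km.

Δφ = 0.1504°,  Δλ = 0.5788°
a = sin²(Δφ/2) + cos φ₁ cos φ₂ sin²(Δλ/2) = 0.000008
c = 2·arcsin(√a) = 0.005590 rad = 0.3203°
d = R·c = 6371 × 0.005590 = 35.6 km

35.6 km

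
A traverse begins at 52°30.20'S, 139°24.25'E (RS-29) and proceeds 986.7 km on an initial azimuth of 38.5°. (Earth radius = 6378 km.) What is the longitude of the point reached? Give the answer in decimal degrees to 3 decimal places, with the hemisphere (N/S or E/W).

147.239°E

RS-29: φ = -52.50333°, λ = +139.40417°
δ = d/R = 986.7/6378 = 0.154704 rad
φ₂ = arcsin(sin φ₁ cos δ + cos φ₁ sin δ cos θ)
   = arcsin(-0.79339·0.98806 + 0.60872·0.15409·0.78261) = -45.27631°
λ₂ = λ₁ + atan2(sin θ sin δ cos φ₁, cos δ − sin φ₁ sin φ₂) = 147.23869°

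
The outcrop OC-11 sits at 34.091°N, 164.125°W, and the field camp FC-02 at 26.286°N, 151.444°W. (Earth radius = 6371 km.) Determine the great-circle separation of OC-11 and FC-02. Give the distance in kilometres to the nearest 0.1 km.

Δφ = -7.8050°,  Δλ = 12.6810°
a = sin²(Δφ/2) + cos φ₁ cos φ₂ sin²(Δλ/2) = 0.013688
c = 2·arcsin(√a) = 0.234528 rad = 13.4375°
d = R·c = 6371 × 0.234528 = 1494.2 km

1494.2 km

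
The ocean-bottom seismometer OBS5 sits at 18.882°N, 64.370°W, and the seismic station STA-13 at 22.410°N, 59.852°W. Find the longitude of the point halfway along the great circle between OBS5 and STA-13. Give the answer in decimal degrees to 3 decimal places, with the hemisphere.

Bx = cos φ₂ cos Δλ = 0.921607,  By = cos φ₂ sin Δλ = 0.072823
φₘ = atan2(sin φ₁ + sin φ₂, √((cos φ₁ + Bx)² + By²)) = 20.66070°
λₘ = λ₁ + atan2(By, cos φ₁ + Bx) = -62.13723°

62.137°W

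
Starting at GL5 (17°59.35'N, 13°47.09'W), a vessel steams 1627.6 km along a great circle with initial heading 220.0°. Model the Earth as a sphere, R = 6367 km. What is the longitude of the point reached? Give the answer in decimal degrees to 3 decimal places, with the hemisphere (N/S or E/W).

GL5: φ = +17.98917°, λ = -13.78483°
δ = d/R = 1627.6/6367 = 0.255631 rad
φ₂ = arcsin(sin φ₁ cos δ + cos φ₁ sin δ cos θ)
   = arcsin(0.30884·0.96750 + 0.95111·0.25286·-0.76604) = 6.57891°
λ₂ = λ₁ + atan2(sin θ sin δ cos φ₁, cos δ − sin φ₁ sin φ₂) = -23.20132°

23.201°W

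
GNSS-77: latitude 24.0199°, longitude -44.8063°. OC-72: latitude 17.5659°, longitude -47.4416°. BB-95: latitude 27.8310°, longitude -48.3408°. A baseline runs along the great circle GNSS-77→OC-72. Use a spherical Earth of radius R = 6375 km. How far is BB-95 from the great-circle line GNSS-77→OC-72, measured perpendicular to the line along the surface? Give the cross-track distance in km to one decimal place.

480.1 km

δ₁₃ = central angle GNSS-77→BB-95 = 0.086605 rad  (haversine)
θ₁₃ = bearing GNSS-77→BB-95 = 320.928°,  θ₁₂ = bearing GNSS-77→OC-72 = 201.375°
dₓₜ = R·arcsin(sin δ₁₃ · sin(θ₁₃ − θ₁₂)) = 6375·arcsin(0.08650·sin(119.553°)) = 480.131 km
|dₓₜ| = 480.131 km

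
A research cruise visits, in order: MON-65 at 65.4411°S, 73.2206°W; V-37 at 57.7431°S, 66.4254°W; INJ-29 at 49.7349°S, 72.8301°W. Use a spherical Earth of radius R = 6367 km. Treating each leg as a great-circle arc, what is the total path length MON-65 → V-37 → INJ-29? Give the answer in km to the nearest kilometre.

1910 km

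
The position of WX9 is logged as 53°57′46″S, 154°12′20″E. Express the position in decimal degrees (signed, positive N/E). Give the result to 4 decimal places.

lat: 53.9628° S → -53.9628°
lon: 154.2056° E → +154.2056°

-53.9628°, +154.2056°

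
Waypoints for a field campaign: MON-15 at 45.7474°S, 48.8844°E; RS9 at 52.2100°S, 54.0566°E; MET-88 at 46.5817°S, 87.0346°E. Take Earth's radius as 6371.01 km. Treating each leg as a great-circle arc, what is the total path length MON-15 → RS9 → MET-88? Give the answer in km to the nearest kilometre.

3255 km

MON-15→RS9: c = 0.127330 rad, d = 811.22 km
RS9→MET-88: c = 0.383608 rad, d = 2443.97 km
Total = 811.22 + 2443.97 = 3255.19 km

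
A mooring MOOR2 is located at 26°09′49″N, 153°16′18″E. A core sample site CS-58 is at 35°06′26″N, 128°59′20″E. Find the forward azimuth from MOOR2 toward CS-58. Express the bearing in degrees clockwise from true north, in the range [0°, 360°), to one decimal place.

299.1°

MOOR2: φ = +26.16361°, λ = +153.27167°
CS-58: φ = +35.10722°, λ = +128.98889°
Δλ = -24.2828°
y = sin Δλ · cos φ₂ = -0.336426
x = cos φ₁ sin φ₂ − sin φ₁ cos φ₂ cos Δλ = 0.187376
θ = atan2(y, x) = -60.8839° → 299.1161° (mod 360°)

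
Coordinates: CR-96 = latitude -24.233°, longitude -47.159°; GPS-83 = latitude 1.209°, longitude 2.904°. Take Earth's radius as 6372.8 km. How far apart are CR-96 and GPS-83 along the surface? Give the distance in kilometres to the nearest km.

6094 km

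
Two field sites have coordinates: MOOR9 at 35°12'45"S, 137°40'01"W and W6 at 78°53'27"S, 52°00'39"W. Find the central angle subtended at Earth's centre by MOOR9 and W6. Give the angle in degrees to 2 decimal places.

54.71°

MOOR9: φ = -35.21250°, λ = -137.66694°
W6: φ = -78.89083°, λ = -52.01083°
Δφ = -43.6783°,  Δλ = 85.6561°
a = sin²(Δφ/2) + cos φ₁ cos φ₂ sin²(Δλ/2) = 0.211135
c = 2·arcsin(√a) = 0.954852 rad = 54.7090°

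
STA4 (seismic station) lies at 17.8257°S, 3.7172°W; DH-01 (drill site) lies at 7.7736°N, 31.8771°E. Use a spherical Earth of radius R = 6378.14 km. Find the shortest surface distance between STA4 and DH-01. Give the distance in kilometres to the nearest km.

4840 km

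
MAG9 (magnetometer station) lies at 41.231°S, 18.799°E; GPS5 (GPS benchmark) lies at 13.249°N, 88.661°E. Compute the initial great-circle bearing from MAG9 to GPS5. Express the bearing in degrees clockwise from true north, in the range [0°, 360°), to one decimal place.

Δλ = 69.8620°
y = sin Δλ · cos φ₂ = 0.913877
x = cos φ₁ sin φ₂ − sin φ₁ cos φ₂ cos Δλ = 0.393235
θ = atan2(y, x) = 66.7181° → 66.7181° (mod 360°)

66.7°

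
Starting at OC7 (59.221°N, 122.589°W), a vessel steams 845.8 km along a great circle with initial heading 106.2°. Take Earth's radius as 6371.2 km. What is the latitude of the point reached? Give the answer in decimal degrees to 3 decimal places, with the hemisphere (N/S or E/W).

56.376°N

δ = d/R = 845.8/6371.2 = 0.132754 rad
φ₂ = arcsin(sin φ₁ cos δ + cos φ₁ sin δ cos θ)
   = arcsin(0.85915·0.99120 + 0.51173·0.13236·-0.27899) = 56.37614°
λ₂ = λ₁ + atan2(sin θ sin δ cos φ₁, cos δ − sin φ₁ sin φ₂) = -109.31866°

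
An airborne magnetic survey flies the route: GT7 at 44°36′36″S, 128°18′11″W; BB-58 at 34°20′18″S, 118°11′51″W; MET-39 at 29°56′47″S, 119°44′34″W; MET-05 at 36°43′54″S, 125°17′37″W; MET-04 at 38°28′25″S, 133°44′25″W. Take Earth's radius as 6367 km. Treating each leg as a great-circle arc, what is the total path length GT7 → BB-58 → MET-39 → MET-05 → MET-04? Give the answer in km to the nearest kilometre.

3621 km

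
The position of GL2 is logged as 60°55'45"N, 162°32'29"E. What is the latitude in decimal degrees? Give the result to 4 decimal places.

60° + 55′/60 + 45″/3600 = 60 + 0.91667 + 0.01250 = 60.9292°

60.9292°N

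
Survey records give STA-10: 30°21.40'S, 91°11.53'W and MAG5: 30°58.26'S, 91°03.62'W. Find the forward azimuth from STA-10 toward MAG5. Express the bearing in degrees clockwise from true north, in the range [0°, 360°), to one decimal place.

169.6°

STA-10: φ = -30.35667°, λ = -91.19217°
MAG5: φ = -30.97100°, λ = -91.06033°
Δλ = 0.1318°
y = sin Δλ · cos φ₂ = 0.001973
x = cos φ₁ sin φ₂ − sin φ₁ cos φ₂ cos Δλ = -0.010723
θ = atan2(y, x) = 169.5751° → 169.5751° (mod 360°)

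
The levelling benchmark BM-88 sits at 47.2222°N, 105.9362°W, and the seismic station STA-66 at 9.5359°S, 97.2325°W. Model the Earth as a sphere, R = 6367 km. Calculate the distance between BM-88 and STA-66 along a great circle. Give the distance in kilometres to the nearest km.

Δφ = -56.7581°,  Δλ = 8.7037°
a = sin²(Δφ/2) + cos φ₁ cos φ₂ sin²(Δλ/2) = 0.229769
c = 2·arcsin(√a) = 0.999810 rad = 57.2849°
d = R·c = 6367 × 0.999810 = 6365.8 km

6366 km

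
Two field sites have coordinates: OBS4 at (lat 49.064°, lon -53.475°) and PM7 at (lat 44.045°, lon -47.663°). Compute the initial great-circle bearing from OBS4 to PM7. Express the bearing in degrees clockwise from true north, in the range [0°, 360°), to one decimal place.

139.3°

Δλ = 5.8120°
y = sin Δλ · cos φ₂ = 0.072788
x = cos φ₁ sin φ₂ − sin φ₁ cos φ₂ cos Δλ = -0.084695
θ = atan2(y, x) = 139.3236° → 139.3236° (mod 360°)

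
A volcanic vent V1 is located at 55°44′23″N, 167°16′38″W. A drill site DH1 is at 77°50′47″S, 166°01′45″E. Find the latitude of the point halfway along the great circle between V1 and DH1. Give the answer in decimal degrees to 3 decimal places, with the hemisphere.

V1: φ = +55.73972°, λ = -167.27722°
DH1: φ = -77.84639°, λ = +166.02917°
Bx = cos φ₂ cos Δλ = 0.188095,  By = cos φ₂ sin Δλ = -0.094576
φₘ = atan2(sin φ₁ + sin φ₂, √((cos φ₁ + Bx)² + By²)) = -11.28824°
λₘ = λ₁ + atan2(By, cos φ₁ + Bx) = -174.45441°

11.288°S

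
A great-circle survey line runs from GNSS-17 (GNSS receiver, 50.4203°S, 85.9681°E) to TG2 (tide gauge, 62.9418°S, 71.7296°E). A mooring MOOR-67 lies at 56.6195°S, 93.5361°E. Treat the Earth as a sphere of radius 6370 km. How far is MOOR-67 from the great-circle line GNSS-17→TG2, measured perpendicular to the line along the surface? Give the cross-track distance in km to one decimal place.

δ₁₃ = central angle GNSS-17→MOOR-67 = 0.133524 rad  (haversine)
θ₁₃ = bearing GNSS-17→MOOR-67 = 147.023°,  θ₁₂ = bearing GNSS-17→TG2 = 206.181°
dₓₜ = R·arcsin(sin δ₁₃ · sin(θ₁₃ − θ₁₂)) = 6370·arcsin(0.13313·sin(-59.158°)) = -729.695 km
|dₓₜ| = 729.695 km

729.7 km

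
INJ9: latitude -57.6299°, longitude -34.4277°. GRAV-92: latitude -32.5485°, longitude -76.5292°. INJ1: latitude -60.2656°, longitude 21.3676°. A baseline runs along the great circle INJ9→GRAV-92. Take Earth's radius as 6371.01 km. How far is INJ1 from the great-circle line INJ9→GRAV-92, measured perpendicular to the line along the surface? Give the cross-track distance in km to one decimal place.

323.0 km

δ₁₃ = central angle INJ9→INJ1 = 0.489272 rad  (haversine)
θ₁₃ = bearing INJ9→INJ1 = 119.217°,  θ₁₂ = bearing INJ9→GRAV-92 = 293.026°
dₓₜ = R·arcsin(sin δ₁₃ · sin(θ₁₃ − θ₁₂)) = 6371.01·arcsin(0.46998·sin(-173.810°)) = -323.021 km
|dₓₜ| = 323.021 km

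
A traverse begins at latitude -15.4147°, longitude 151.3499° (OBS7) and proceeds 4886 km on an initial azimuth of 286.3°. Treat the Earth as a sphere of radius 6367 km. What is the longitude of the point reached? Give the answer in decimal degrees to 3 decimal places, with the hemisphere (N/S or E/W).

δ = d/R = 4886/6367 = 0.767394 rad
φ₂ = arcsin(sin φ₁ cos δ + cos φ₁ sin δ cos θ)
   = arcsin(-0.26580·0.71972 + 0.96403·0.69426·0.28067) = -0.19812°
λ₂ = λ₁ + atan2(sin θ sin δ cos φ₁, cos δ − sin φ₁ sin φ₂) = 109.56311°

109.563°E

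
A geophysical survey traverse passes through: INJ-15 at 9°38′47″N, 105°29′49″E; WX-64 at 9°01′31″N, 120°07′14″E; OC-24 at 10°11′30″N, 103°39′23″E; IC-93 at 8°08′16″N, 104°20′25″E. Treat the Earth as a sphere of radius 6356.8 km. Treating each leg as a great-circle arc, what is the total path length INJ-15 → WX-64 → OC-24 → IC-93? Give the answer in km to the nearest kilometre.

INJ-15: φ = +9.64639°, λ = +105.49694°
WX-64: φ = +9.02528°, λ = +120.12056°
OC-24: φ = +10.19167°, λ = +103.65639°
IC-93: φ = +8.13778°, λ = +104.34028°
INJ-15→WX-64: c = 0.252063 rad, d = 1602.32 km
WX-64→OC-24: c = 0.284021 rad, d = 1805.46 km
OC-24→IC-93: c = 0.037734 rad, d = 239.87 km
Total = 1602.32 + 1805.46 + 239.87 = 3647.65 km

3648 km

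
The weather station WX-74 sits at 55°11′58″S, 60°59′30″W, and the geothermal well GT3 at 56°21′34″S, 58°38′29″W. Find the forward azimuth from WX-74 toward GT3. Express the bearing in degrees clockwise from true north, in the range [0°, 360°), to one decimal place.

132.2°

WX-74: φ = -55.19944°, λ = -60.99167°
GT3: φ = -56.35944°, λ = -58.64139°
Δλ = 2.3503°
y = sin Δλ · cos φ₂ = 0.022718
x = cos φ₁ sin φ₂ − sin φ₁ cos φ₂ cos Δλ = -0.020627
θ = atan2(y, x) = 132.2383° → 132.2383° (mod 360°)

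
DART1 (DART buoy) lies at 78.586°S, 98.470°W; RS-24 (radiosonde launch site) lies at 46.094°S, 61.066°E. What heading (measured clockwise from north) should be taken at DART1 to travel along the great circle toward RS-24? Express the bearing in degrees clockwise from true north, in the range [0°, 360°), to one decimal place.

162.7°

Δλ = 159.5360°
y = sin Δλ · cos φ₂ = 0.242453
x = cos φ₁ sin φ₂ − sin φ₁ cos φ₂ cos Δλ = -0.779444
θ = atan2(y, x) = 162.7213° → 162.7213° (mod 360°)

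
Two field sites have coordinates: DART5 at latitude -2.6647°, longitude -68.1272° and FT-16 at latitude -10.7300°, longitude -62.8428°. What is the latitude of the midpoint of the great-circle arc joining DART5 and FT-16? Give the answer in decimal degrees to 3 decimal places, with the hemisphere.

Bx = cos φ₂ cos Δλ = 0.978340,  By = cos φ₂ sin Δλ = 0.090489
φₘ = atan2(sin φ₁ + sin φ₂, √((cos φ₁ + Bx)² + By²)) = -6.70441°
λₘ = λ₁ + atan2(By, cos φ₁ + Bx) = -65.50689°

6.704°S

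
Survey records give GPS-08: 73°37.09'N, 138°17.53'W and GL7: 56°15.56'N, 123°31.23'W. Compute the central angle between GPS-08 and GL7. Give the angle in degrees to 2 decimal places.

GPS-08: φ = +73.61817°, λ = -138.29217°
GL7: φ = +56.25933°, λ = -123.52050°
Δφ = -17.3588°,  Δλ = 14.7717°
a = sin²(Δφ/2) + cos φ₁ cos φ₂ sin²(Δλ/2) = 0.025361
c = 2·arcsin(√a) = 0.319866 rad = 18.3270°

18.33°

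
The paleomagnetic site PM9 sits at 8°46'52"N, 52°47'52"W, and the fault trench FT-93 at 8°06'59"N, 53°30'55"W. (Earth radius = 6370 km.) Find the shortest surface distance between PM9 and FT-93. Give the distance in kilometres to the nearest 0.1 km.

108.1 km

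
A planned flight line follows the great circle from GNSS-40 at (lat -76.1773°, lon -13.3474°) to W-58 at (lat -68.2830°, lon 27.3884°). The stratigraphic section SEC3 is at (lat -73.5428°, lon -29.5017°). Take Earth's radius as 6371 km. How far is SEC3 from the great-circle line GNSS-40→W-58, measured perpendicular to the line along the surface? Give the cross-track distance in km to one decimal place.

321.5 km

δ₁₃ = central angle GNSS-40→SEC3 = 0.086391 rad  (haversine)
θ₁₃ = bearing GNSS-40→SEC3 = 294.006°,  θ₁₂ = bearing GNSS-40→W-58 = 78.234°
dₓₜ = R·arcsin(sin δ₁₃ · sin(θ₁₃ − θ₁₂)) = 6371·arcsin(0.08628·sin(215.772°)) = -321.476 km
|dₓₜ| = 321.476 km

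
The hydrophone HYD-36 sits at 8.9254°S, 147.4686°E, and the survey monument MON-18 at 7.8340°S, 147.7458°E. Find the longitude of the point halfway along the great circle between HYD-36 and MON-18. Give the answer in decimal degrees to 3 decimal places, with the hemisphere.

147.607°E

Bx = cos φ₂ cos Δλ = 0.990656,  By = cos φ₂ sin Δλ = 0.004793
φₘ = atan2(sin φ₁ + sin φ₂, √((cos φ₁ + Bx)² + By²)) = -8.37972°
λₘ = λ₁ + atan2(By, cos φ₁ + Bx) = 147.60739°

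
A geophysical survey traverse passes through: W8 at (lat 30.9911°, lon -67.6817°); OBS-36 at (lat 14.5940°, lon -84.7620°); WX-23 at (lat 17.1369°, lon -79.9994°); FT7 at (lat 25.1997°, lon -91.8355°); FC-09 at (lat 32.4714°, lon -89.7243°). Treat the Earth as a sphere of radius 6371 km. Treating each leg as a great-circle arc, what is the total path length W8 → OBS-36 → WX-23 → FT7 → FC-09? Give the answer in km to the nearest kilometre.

5456 km

W8→OBS-36: c = 0.395670 rad, d = 2520.81 km
OBS-36→WX-23: c = 0.091440 rad, d = 582.56 km
WX-23→FT7: c = 0.238341 rad, d = 1518.47 km
FT7→FC-09: c = 0.130945 rad, d = 834.25 km
Total = 2520.81 + 582.56 + 1518.47 + 834.25 = 5456.10 km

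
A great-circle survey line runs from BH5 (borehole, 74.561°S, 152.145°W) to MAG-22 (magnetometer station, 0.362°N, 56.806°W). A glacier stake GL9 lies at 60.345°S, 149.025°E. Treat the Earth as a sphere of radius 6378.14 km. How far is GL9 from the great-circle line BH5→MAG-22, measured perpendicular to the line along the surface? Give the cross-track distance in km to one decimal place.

139.3 km

δ₁₃ = central angle BH5→GL9 = 0.437451 rad  (haversine)
θ₁₃ = bearing BH5→GL9 = 272.097°,  θ₁₂ = bearing BH5→MAG-22 = 95.051°
dₓₜ = R·arcsin(sin δ₁₃ · sin(θ₁₃ − θ₁₂)) = 6378.14·arcsin(0.42363·sin(177.046°)) = 139.275 km
|dₓₜ| = 139.275 km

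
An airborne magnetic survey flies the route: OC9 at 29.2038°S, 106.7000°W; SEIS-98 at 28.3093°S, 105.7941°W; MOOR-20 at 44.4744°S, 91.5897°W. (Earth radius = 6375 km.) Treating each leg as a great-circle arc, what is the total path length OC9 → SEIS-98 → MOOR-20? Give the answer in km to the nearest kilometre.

2329 km

OC9→SEIS-98: c = 0.020877 rad, d = 133.09 km
SEIS-98→MOOR-20: c = 0.344464 rad, d = 2195.96 km
Total = 133.09 + 2195.96 = 2329.05 km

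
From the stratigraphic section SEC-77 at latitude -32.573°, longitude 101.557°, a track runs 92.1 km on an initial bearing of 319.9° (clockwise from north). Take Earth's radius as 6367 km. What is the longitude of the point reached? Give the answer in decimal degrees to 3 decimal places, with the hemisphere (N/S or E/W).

δ = d/R = 92.1/6367 = 0.014465 rad
φ₂ = arcsin(sin φ₁ cos δ + cos φ₁ sin δ cos θ)
   = arcsin(-0.53837·0.99990 + 0.84271·0.01446·0.76492) = -31.93747°
λ₂ = λ₁ + atan2(sin θ sin δ cos φ₁, cos δ − sin φ₁ sin φ₂) = 100.92794°

100.928°E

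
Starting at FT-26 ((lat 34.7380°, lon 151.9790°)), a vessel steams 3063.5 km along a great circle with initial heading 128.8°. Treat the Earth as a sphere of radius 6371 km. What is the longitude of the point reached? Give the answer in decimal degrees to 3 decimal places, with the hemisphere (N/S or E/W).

173.945°E

δ = d/R = 3063.5/6371 = 0.480851 rad
φ₂ = arcsin(sin φ₁ cos δ + cos φ₁ sin δ cos θ)
   = arcsin(0.56982·0.88660 + 0.82177·0.46253·-0.62660) = 15.48814°
λ₂ = λ₁ + atan2(sin θ sin δ cos φ₁, cos δ − sin φ₁ sin φ₂) = 173.94482°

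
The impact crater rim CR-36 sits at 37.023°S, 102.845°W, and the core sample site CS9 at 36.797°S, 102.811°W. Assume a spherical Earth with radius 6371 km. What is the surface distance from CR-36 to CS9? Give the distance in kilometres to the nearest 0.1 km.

25.3 km

Δφ = 0.2260°,  Δλ = 0.0340°
a = sin²(Δφ/2) + cos φ₁ cos φ₂ sin²(Δλ/2) = 0.000004
c = 2·arcsin(√a) = 0.003973 rad = 0.2276°
d = R·c = 6371 × 0.003973 = 25.3 km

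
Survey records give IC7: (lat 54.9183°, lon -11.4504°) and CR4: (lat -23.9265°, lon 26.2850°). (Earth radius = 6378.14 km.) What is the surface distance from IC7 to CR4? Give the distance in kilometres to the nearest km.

Δφ = -78.8448°,  Δλ = 37.7354°
a = sin²(Δφ/2) + cos φ₁ cos φ₂ sin²(Δλ/2) = 0.458206
c = 2·arcsin(√a) = 1.487112 rad = 85.2052°
d = R·c = 6378.14 × 1.487112 = 9485.0 km

9485 km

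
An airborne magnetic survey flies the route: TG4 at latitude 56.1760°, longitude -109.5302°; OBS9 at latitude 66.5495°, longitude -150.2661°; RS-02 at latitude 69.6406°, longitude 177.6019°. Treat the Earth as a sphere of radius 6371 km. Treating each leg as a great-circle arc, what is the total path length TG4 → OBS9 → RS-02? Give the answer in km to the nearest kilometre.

TG4→OBS9: c = 0.376421 rad, d = 2398.18 km
OBS9→RS-02: c = 0.213300 rad, d = 1358.94 km
Total = 2398.18 + 1358.94 = 3757.11 km

3757 km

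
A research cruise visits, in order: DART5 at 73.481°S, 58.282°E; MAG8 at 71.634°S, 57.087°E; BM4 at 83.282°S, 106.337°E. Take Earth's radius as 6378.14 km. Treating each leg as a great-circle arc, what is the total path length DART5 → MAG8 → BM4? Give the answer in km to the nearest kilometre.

1862 km

DART5→MAG8: c = 0.032835 rad, d = 209.43 km
MAG8→BM4: c = 0.259153 rad, d = 1652.92 km
Total = 209.43 + 1652.92 = 1862.34 km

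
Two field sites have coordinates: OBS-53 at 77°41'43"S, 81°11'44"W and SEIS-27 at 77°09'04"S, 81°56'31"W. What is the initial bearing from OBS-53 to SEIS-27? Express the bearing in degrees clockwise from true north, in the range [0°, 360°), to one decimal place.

OBS-53: φ = -77.69528°, λ = -81.19556°
SEIS-27: φ = -77.15111°, λ = -81.94194°
Δλ = -0.7464°
y = sin Δλ · cos φ₂ = -0.002897
x = cos φ₁ sin φ₂ − sin φ₁ cos φ₂ cos Δλ = 0.009479
θ = atan2(y, x) = -16.9937° → 343.0063° (mod 360°)

343.0°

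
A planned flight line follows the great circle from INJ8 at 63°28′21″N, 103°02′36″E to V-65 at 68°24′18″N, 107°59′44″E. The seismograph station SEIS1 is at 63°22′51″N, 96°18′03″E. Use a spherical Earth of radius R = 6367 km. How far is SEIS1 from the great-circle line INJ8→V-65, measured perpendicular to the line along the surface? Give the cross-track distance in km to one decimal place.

INJ8: φ = +63.47250°, λ = +103.04333°
V-65: φ = +68.40500°, λ = +107.99556°
SEIS1: φ = +63.38083°, λ = +96.30083°
δ₁₃ = central angle INJ8→SEIS1 = 0.052643 rad  (haversine)
θ₁₃ = bearing INJ8→SEIS1 = 271.277°,  θ₁₂ = bearing INJ8→V-65 = 20.017°
dₓₜ = R·arcsin(sin δ₁₃ · sin(θ₁₃ − θ₁₂)) = 6367·arcsin(0.05262·sin(251.260°)) = -317.393 km
|dₓₜ| = 317.393 km

317.4 km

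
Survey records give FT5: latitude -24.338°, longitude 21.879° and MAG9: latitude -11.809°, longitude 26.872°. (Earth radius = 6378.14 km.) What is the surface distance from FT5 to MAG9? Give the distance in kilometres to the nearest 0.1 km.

Δφ = 12.5290°,  Δλ = 4.9930°
a = sin²(Δφ/2) + cos φ₁ cos φ₂ sin²(Δλ/2) = 0.013599
c = 2·arcsin(√a) = 0.233761 rad = 13.3935°
d = R·c = 6378.14 × 0.233761 = 1491.0 km

1491.0 km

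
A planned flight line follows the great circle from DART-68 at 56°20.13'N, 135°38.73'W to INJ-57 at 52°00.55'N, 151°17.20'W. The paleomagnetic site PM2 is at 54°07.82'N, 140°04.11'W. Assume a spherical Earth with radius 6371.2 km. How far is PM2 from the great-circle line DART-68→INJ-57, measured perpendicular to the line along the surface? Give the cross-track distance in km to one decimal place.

130.6 km

DART-68: φ = +56.33550°, λ = -135.64550°
INJ-57: φ = +52.00917°, λ = -151.28667°
PM2: φ = +54.13033°, λ = -140.06850°
δ₁₃ = central angle DART-68→PM2 = 0.058452 rad  (haversine)
θ₁₃ = bearing DART-68→PM2 = 230.670°,  θ₁₂ = bearing DART-68→INJ-57 = 251.209°
dₓₜ = R·arcsin(sin δ₁₃ · sin(θ₁₃ − θ₁₂)) = 6371.2·arcsin(0.05842·sin(-20.540°)) = -130.598 km
|dₓₜ| = 130.598 km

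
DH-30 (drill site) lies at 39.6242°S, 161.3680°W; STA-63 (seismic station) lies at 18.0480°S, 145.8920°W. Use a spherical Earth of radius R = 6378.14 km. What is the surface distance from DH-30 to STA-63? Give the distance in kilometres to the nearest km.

Δφ = 21.5762°,  Δλ = 15.4760°
a = sin²(Δφ/2) + cos φ₁ cos φ₂ sin²(Δλ/2) = 0.048312
c = 2·arcsin(√a) = 0.443218 rad = 25.3945°
d = R·c = 6378.14 × 0.443218 = 2826.9 km

2827 km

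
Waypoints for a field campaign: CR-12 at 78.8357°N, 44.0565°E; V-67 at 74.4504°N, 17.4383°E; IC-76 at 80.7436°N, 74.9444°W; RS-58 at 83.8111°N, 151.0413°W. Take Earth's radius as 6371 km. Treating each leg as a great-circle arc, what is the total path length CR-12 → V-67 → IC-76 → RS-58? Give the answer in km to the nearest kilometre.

CR-12→V-67: c = 0.129929 rad, d = 827.78 km
V-67→IC-76: c = 0.320554 rad, d = 2042.25 km
IC-76→RS-58: c = 0.171131 rad, d = 1090.27 km
Total = 827.78 + 2042.25 + 1090.27 = 3960.30 km

3960 km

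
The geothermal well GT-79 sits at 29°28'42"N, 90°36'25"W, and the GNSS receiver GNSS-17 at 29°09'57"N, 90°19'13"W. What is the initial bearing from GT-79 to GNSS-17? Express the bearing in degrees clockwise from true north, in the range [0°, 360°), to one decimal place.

141.3°

GT-79: φ = +29.47833°, λ = -90.60694°
GNSS-17: φ = +29.16583°, λ = -90.32028°
Δλ = 0.2867°
y = sin Δλ · cos φ₂ = 0.004369
x = cos φ₁ sin φ₂ − sin φ₁ cos φ₂ cos Δλ = -0.005449
θ = atan2(y, x) = 141.2767° → 141.2767° (mod 360°)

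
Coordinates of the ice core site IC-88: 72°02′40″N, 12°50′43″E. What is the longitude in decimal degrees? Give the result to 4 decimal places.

12° + 50′/60 + 43″/3600 = 12 + 0.83333 + 0.01194 = 12.8453°

12.8453°E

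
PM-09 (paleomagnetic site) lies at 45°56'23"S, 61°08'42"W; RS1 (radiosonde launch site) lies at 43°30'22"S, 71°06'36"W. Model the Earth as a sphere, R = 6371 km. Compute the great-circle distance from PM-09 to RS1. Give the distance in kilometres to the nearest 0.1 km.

831.8 km

PM-09: φ = -45.93972°, λ = -61.14500°
RS1: φ = -43.50611°, λ = -71.11000°
Δφ = 2.4336°,  Δλ = -9.9650°
a = sin²(Δφ/2) + cos φ₁ cos φ₂ sin²(Δλ/2) = 0.004256
c = 2·arcsin(√a) = 0.130563 rad = 7.4807°
d = R·c = 6371 × 0.130563 = 831.8 km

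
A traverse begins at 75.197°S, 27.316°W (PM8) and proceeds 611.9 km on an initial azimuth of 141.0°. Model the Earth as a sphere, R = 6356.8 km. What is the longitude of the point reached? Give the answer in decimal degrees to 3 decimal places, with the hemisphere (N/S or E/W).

8.942°W

δ = d/R = 611.9/6356.8 = 0.096259 rad
φ₂ = arcsin(sin φ₁ cos δ + cos φ₁ sin δ cos θ)
   = arcsin(-0.96681·0.99537 + 0.25550·0.09611·-0.77715) = -78.93732°
λ₂ = λ₁ + atan2(sin θ sin δ cos φ₁, cos δ − sin φ₁ sin φ₂) = -8.94221°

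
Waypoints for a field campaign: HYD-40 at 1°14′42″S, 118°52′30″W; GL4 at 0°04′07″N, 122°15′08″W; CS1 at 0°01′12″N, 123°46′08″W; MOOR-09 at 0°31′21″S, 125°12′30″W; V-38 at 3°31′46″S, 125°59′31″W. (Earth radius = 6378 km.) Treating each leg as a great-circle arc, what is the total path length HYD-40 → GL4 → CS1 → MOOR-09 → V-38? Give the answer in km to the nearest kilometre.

1089 km

HYD-40: φ = -1.24500°, λ = -118.87500°
GL4: φ = +0.06861°, λ = -122.25222°
CS1: φ = +0.02000°, λ = -123.76889°
MOOR-09: φ = -0.52250°, λ = -125.20833°
V-38: φ = -3.52944°, λ = -125.99194°
HYD-40→GL4: c = 0.063241 rad, d = 403.35 km
GL4→CS1: c = 0.026484 rad, d = 168.92 km
CS1→MOOR-09: c = 0.026848 rad, d = 171.23 km
MOOR-09→V-38: c = 0.054231 rad, d = 345.89 km
Total = 403.35 + 168.92 + 171.23 + 345.89 = 1089.39 km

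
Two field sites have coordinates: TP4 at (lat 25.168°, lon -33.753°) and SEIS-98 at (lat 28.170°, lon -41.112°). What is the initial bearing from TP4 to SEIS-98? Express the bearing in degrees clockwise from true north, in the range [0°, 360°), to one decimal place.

296.2°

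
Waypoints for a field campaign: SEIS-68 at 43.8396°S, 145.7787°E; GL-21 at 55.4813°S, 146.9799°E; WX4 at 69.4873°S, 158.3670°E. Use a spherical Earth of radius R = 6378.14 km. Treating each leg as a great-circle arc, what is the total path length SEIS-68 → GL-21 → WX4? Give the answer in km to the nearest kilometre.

2958 km

SEIS-68→GL-21: c = 0.203631 rad, d = 1298.78 km
GL-21→WX4: c = 0.260110 rad, d = 1659.02 km
Total = 1298.78 + 1659.02 = 2957.80 km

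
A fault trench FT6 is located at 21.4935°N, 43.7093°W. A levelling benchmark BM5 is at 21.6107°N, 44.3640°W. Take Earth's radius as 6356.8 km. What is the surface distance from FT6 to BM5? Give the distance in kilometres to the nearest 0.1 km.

68.8 km

Δφ = 0.1172°,  Δλ = -0.6547°
a = sin²(Δφ/2) + cos φ₁ cos φ₂ sin²(Δλ/2) = 0.000029
c = 2·arcsin(√a) = 0.010823 rad = 0.6201°
d = R·c = 6356.8 × 0.010823 = 68.8 km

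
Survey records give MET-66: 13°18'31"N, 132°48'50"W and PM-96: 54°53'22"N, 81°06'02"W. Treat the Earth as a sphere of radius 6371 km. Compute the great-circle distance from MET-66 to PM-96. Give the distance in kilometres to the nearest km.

6410 km

MET-66: φ = +13.30861°, λ = -132.81389°
PM-96: φ = +54.88944°, λ = -81.10056°
Δφ = 41.5808°,  Δλ = 51.7133°
a = sin²(Δφ/2) + cos φ₁ cos φ₂ sin²(Δλ/2) = 0.232448
c = 2·arcsin(√a) = 1.006165 rad = 57.6490°
d = R·c = 6371 × 1.006165 = 6410.3 km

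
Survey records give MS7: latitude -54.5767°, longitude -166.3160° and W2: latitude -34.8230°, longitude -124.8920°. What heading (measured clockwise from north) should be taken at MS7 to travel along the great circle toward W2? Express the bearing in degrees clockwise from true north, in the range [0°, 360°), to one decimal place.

Δλ = 41.4240°
y = sin Δλ · cos φ₂ = 0.543142
x = cos φ₁ sin φ₂ − sin φ₁ cos φ₂ cos Δλ = 0.170626
θ = atan2(y, x) = 72.5601° → 72.5601° (mod 360°)

72.6°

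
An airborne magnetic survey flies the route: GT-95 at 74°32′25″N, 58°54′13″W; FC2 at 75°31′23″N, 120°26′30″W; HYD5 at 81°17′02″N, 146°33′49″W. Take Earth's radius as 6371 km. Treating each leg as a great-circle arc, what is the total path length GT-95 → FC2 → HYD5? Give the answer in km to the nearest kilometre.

2543 km

GT-95: φ = +74.54028°, λ = -58.90361°
FC2: φ = +75.52306°, λ = -120.44167°
HYD5: φ = +81.28389°, λ = -146.56361°
GT-95→FC2: c = 0.265456 rad, d = 1691.22 km
FC2→HYD5: c = 0.133665 rad, d = 851.58 km
Total = 1691.22 + 851.58 = 2542.80 km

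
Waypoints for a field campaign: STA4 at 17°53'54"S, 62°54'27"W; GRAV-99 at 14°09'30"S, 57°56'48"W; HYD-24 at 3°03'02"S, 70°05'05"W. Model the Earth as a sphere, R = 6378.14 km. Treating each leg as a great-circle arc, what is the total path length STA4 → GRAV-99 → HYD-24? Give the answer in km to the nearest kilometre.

2493 km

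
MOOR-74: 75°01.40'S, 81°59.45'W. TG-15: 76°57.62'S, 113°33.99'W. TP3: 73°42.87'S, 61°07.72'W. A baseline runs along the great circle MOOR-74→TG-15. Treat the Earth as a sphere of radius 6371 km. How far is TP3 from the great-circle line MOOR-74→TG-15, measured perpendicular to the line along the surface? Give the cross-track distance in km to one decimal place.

MOOR-74: φ = -75.02333°, λ = -81.99083°
TG-15: φ = -76.96033°, λ = -113.56650°
TP3: φ = -73.71450°, λ = -61.12867°
δ₁₃ = central angle MOOR-74→TP3 = 0.100161 rad  (haversine)
θ₁₃ = bearing MOOR-74→TP3 = 87.087°,  θ₁₂ = bearing MOOR-74→TG-15 = 240.784°
dₓₜ = R·arcsin(sin δ₁₃ · sin(θ₁₃ − θ₁₂)) = 6371·arcsin(0.09999·sin(-153.697°)) = -282.383 km
|dₓₜ| = 282.383 km

282.4 km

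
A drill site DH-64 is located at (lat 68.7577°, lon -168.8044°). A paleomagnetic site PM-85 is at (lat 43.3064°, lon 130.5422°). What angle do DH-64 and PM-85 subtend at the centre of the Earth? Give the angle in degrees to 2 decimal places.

Δφ = -25.4513°,  Δλ = -60.6534°
a = sin²(Δφ/2) + cos φ₁ cos φ₂ sin²(Δλ/2) = 0.115744
c = 2·arcsin(√a) = 0.694285 rad = 39.7796°

39.78°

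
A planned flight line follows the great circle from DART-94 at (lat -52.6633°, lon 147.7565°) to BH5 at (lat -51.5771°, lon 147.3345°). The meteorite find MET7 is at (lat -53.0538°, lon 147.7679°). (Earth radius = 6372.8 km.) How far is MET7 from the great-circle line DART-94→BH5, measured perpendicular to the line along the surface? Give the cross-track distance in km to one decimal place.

9.5 km

δ₁₃ = central angle DART-94→MET7 = 0.006817 rad  (haversine)
θ₁₃ = bearing DART-94→MET7 = 178.995°,  θ₁₂ = bearing DART-94→BH5 = 346.416°
dₓₜ = R·arcsin(sin δ₁₃ · sin(θ₁₃ − θ₁₂)) = 6372.8·arcsin(0.00682·sin(-167.421°)) = -9.460 km
|dₓₜ| = 9.460 km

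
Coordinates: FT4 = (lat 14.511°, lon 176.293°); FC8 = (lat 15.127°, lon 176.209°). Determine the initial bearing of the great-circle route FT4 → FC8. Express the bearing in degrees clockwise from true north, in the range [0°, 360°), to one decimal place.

352.5°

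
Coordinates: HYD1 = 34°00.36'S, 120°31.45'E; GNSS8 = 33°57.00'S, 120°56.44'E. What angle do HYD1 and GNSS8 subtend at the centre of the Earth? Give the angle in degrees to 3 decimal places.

HYD1: φ = -34.00600°, λ = +120.52417°
GNSS8: φ = -33.95000°, λ = +120.94067°
Δφ = 0.0560°,  Δλ = 0.4165°
a = sin²(Δφ/2) + cos φ₁ cos φ₂ sin²(Δλ/2) = 0.000009
c = 2·arcsin(√a) = 0.006107 rad = 0.3499°

0.350°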